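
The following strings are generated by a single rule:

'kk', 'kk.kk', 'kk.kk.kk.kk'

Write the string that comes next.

s(k+1) = s(k)·.·s(k) — each term doubles the last with '.' between the halves.
One more doubling of kk.kk.kk.kk gives the answer.

kk.kk.kk.kk.kk.kk.kk.kk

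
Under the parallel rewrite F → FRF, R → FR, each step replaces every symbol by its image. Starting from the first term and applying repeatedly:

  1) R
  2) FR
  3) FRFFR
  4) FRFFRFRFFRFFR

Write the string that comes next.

φ(FRFFRFRFFRFFR) expands symbol-by-symbol to FRF FR FRF FRF FR FRF FR FRF FRF FR FRF FRF FR; joining the 13 pieces gives the next term.

FRFFRFRFFRFFRFRFFRFRFFRFFRFRFFRFFR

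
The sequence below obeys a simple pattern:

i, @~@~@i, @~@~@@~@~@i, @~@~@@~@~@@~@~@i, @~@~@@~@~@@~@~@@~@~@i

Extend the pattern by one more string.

The strings grow by a fixed prefix @~@~@ each time.
One more step from @~@~@@~@~@@~@~@@~@~@i gives the answer.

@~@~@@~@~@@~@~@@~@~@@~@~@i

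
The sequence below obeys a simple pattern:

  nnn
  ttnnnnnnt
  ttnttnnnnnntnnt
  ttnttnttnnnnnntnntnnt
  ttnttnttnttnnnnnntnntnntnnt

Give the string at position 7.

Every step adds ttn to the front and nnt to the end of the previous string.
From ttnttnttnttnnnnnntnntnntnnt, 2 further steps: ttnttnttnttnnnnnntnntnntnnt → ttnttnttnttnttnnnnnntnntnntnntnnt → (answer).

ttnttnttnttnttnttnnnnnntnntnntnntnntnnt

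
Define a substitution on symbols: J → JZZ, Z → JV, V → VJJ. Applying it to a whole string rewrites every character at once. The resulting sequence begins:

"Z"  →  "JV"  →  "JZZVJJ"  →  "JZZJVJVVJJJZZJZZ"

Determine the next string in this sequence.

JZZJVJVJZZVJJJZZVJJVJJJZZJZZJZZJVJVJZZJVJV

Replace each of the 16 characters of JZZJVJVVJJJZZJZZ in place — JZZ JV JV JZZ VJJ JZZ VJJ VJJ JZZ JZZ JZZ JV JV JZZ JV JV — and concatenate.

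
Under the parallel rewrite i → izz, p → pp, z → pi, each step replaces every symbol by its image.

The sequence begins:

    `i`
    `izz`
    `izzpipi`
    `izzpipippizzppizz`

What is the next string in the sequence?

Replace each of the 17 characters of izzpipippizzppizz in place — izz pi pi pp izz pp izz pp pp izz pi pi pp pp izz pi pi — and concatenate.

izzpipippizzppizzppppizzpipippppizzpipi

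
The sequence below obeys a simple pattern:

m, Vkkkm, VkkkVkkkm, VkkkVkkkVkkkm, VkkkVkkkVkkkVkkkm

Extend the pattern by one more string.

VkkkVkkkVkkkVkkkVkkkm

Every step adds Vkkk at the front: s(k+1) = Vkkk·s(k).
So the next term is Vkkk·VkkkVkkkVkkkVkkkm.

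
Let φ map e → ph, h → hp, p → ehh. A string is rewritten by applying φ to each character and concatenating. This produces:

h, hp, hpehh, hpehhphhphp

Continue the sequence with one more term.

Rewriting each symbol of hpehhphhphp: h→hp, p→ehh, e→ph, h→hp, h→hp, p→ehh, h→hp, h→hp, p→ehh, h→hp, p→ehh, which concatenates to hp ehh ph hp hp ehh hp hp ehh hp ehh.

hpehhphhphpehhhphpehhhpehh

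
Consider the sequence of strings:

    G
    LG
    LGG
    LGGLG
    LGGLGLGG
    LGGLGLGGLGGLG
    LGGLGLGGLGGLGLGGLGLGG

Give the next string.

LGGLGLGGLGGLGLGGLGLGGLGGLGLGGLGGLG

This is a Fibonacci-style word recurrence s(k) = s(k−1)·s(k−2): e.g. LG·G = LGG.
So term 8 is LGGLGLGGLGGLGLGGLGLGG·LGGLGLGGLGGLG.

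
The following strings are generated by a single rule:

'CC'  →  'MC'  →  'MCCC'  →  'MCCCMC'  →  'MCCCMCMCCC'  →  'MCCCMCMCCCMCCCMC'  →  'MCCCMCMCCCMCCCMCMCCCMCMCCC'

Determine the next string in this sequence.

Each term (from the third on) is the previous term followed by the one before it: term 3 = MC·CC = MCCC.
The next term joins MCCCMCMCCCMCCCMCMCCCMCMCCC and MCCCMCMCCCMCCCMC.

MCCCMCMCCCMCCCMCMCCCMCMCCCMCCCMCMCCCMCCCMC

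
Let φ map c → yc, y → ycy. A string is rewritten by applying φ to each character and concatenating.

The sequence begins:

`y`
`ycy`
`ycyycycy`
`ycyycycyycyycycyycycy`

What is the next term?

Rewriting the 21 symbols of ycyycycyycyycycyycycy one by one yields ycy yc ycy ycy yc ycy yc ycy ycy yc ycy ycy yc ycy yc ycy ycy yc ycy yc ycy; concatenated:

ycyycycyycyycycyycycyycyycycyycyycycyycycyycyycycyycycy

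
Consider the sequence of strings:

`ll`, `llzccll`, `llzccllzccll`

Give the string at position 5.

Each term is the previous one with zccll appended.
From llzccllzccll, 2 further steps: llzccllzccll → llzccllzccllzccll → (answer).

llzccllzccllzccllzccll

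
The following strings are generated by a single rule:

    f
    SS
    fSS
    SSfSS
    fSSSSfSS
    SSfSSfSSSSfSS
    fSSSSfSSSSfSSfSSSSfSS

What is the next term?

SSfSSfSSSSfSSfSSSSfSSSSfSSfSSSSfSS

This is a Fibonacci-style word recurrence s(k) = s(k−2)·s(k−1): e.g. f·SS = fSS.
Continuing: SSfSSfSSSSfSS · fSSSSfSSSSfSSfSSSSfSS gives term 8.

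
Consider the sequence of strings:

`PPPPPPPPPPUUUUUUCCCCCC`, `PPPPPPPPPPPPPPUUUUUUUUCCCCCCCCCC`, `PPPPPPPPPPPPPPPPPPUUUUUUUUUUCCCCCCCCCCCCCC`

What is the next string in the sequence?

The n-th term is 4n+2 P's then 2n+2 U's then 4n-2 C's, where the shown terms are n = 2, 3, 4.
Setting n = 5 gives 22, 12, 18 characters in each block.

PPPPPPPPPPPPPPPPPPPPPPUUUUUUUUUUUUCCCCCCCCCCCCCCCCCC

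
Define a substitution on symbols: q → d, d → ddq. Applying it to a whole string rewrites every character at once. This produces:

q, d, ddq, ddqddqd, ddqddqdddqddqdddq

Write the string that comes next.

ddqddqdddqddqdddqddqddqdddqddqdddqddqddqd

Applying the rule to each of the 17 symbols of ddqddqdddqddqdddq gives the pieces ddq ddq d ddq ddq d ddq ddq ddq d ddq ddq d ddq ddq ddq d, which concatenate to the answer.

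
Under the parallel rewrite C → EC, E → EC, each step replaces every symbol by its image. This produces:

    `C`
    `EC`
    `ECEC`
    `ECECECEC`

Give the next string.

Expanding ECECECEC: E→EC, C→EC, E→EC, C→EC, E→EC, C→EC, E→EC, C→EC. Concatenated: EC EC EC EC EC EC EC EC.

ECECECECECECECEC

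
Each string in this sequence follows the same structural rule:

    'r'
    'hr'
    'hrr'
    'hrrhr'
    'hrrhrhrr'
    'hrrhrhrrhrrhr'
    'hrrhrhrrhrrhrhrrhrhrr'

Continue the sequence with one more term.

hrrhrhrrhrrhrhrrhrhrrhrrhrhrrhrrhr

Each term (from the third on) is the previous term followed by the one before it: term 3 = hr·r = hrr.
So term 8 is hrrhrhrrhrrhrhrrhrhrr·hrrhrhrrhrrhr.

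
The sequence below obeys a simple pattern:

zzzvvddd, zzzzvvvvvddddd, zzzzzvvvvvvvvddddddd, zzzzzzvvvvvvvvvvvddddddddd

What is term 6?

Term n consists of n+2 z's, followed by 3n-1 v's, followed by 2n+1 d's (n = 1, 2, …).
Setting n = 6 gives 8, 17, 13 characters in each block.

zzzzzzzzvvvvvvvvvvvvvvvvvddddddddddddd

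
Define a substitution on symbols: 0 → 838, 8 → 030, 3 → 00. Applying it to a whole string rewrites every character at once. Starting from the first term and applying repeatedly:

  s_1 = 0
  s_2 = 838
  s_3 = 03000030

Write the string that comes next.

8380083883883883800838

Apply φ to 03000030 symbol by symbol: 0→838, 3→00, 0→838, 0→838, 0→838, 0→838, 3→00, 0→838; joined: 838 00 838 838 838 838 00 838.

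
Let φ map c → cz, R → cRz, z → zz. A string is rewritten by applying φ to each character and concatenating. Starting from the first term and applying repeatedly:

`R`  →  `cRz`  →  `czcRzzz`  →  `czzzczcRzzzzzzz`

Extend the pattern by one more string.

φ(czzzczcRzzzzzzz) expands symbol-by-symbol to cz zz zz zz cz zz cz cRz zz zz zz zz zz zz zz; joining the 15 pieces gives the next term.

czzzzzzzczzzczcRzzzzzzzzzzzzzzz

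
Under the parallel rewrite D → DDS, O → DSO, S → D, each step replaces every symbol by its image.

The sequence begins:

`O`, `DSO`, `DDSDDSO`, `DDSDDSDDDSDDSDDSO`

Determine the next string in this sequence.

DDSDDSDDDSDDSDDDSDDSDDSDDDSDDSDDDSDDSDDSO

Applying the rule to each of the 17 symbols of DDSDDSDDDSDDSDDSO gives the pieces DDS DDS D DDS DDS D DDS DDS DDS D DDS DDS D DDS DDS D DSO, which concatenate to the answer.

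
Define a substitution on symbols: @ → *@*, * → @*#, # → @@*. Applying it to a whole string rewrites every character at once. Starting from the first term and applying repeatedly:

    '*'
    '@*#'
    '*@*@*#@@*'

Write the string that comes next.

Apply φ to *@*@*#@@* symbol by symbol: *→@*#, @→*@*, *→@*#, @→*@*, *→@*#, #→@@*, @→*@*, @→*@*, *→@*#; joined: @*# *@* @*# *@* @*# @@* *@* *@* @*#.

@*#*@*@*#*@*@*#@@**@**@*@*#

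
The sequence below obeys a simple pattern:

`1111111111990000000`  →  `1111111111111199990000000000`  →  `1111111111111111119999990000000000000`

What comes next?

1111111111111111111111999999990000000000000000

Term n consists of 4n+2 1's, followed by 2n-2 9's, followed by 3n+1 0's, where the shown terms are n = 2, 3, 4.
For the next term, n = 5, so the run lengths are 22, 8, 16.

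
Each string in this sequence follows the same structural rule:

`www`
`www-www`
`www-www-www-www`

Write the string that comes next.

Each string is two copies of the previous one joined by '-'.
One more doubling of www-www-www-www gives the answer.

www-www-www-www-www-www-www-www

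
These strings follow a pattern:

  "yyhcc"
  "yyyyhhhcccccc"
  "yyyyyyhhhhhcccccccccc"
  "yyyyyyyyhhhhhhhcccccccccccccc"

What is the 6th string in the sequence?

yyyyyyyyyyyyhhhhhhhhhhhcccccccccccccccccccccc

Term n consists of 2n y's, followed by 2n-1 h's, followed by 4n-2 c's (n = 1, 2, …).
At n = 6 the blocks have lengths 12, 11, 22.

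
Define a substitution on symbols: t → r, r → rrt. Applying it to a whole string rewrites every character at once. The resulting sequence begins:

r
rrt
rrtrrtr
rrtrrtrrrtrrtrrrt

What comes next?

rrtrrtrrrtrrtrrrtrrtrrtrrrtrrtrrrtrrtrrtr

Applying the rule to each of the 17 symbols of rrtrrtrrrtrrtrrrt gives the pieces rrt rrt r rrt rrt r rrt rrt rrt r rrt rrt r rrt rrt rrt r, which concatenate to the answer.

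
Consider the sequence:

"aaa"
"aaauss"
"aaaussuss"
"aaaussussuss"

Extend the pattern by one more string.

aaaussussussuss

The strings grow by a fixed suffix uss each time.
So the next term is aaaussussuss·uss.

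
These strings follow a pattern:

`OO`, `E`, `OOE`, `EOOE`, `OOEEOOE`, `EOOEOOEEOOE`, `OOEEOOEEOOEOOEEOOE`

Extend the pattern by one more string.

This is a Fibonacci-style word recurrence s(k) = s(k−2)·s(k−1): e.g. OO·E = OOE.
So term 8 is EOOEOOEEOOE·OOEEOOEEOOEOOEEOOE.

EOOEOOEEOOEOOEEOOEEOOEOOEEOOE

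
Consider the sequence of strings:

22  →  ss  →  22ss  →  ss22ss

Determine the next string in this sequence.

22ssss22ss

Each term (from the third on) is the two preceding terms concatenated in order: term 3 = 22·ss = 22ss.
Continuing: 22ss · ss22ss gives term 5.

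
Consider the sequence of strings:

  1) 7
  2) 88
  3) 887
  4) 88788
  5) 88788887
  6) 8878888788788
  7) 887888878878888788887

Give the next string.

8878888788788887888878878888788788

Each term (from the third on) is the previous term followed by the one before it: term 3 = 88·7 = 887.
Continuing: 887888878878888788887 · 8878888788788 gives term 8.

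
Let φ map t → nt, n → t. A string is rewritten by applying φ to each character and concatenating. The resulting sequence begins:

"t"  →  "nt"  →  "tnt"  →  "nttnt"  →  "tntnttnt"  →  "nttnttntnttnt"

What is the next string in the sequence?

Rewriting the 13 symbols of nttnttntnttnt one by one yields t nt nt t nt nt t nt t nt nt t nt; concatenated:

tntnttntnttnttntnttnt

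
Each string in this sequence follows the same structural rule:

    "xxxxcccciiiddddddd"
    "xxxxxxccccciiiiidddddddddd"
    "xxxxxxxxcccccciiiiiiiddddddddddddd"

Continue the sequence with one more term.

xxxxxxxxxxccccccciiiiiiiiidddddddddddddddd

The n-th term is 2n x's then n+2 c's then 2n-1 i's then 3n+1 d's, where the shown terms are n = 2, 3, 4.
For the next term, n = 5, so the run lengths are 10, 7, 9, 16.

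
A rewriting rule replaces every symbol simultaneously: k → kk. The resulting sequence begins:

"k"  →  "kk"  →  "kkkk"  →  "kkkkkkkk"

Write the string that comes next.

Expanding kkkkkkkk: k→kk, k→kk, k→kk, k→kk, k→kk, k→kk, k→kk, k→kk. Concatenated: kk kk kk kk kk kk kk kk.

kkkkkkkkkkkkkkkk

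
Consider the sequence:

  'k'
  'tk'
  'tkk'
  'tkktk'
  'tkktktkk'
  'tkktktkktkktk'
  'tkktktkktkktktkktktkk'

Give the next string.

Each term (from the third on) is the previous term followed by the one before it: term 3 = tk·k = tkk.
The next term joins tkktktkktkktktkktktkk and tkktktkktkktk.

tkktktkktkktktkktktkktkktktkktkktk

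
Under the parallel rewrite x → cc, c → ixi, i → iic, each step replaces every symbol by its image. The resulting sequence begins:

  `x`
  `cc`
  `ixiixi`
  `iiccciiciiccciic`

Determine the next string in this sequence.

iiciicixiixiixiiiciicixiiiciicixiixiixiiiciicixi

Applying the rule to each of the 16 symbols of iiccciiciiccciic gives the pieces iic iic ixi ixi ixi iic iic ixi iic iic ixi ixi ixi iic iic ixi, which concatenate to the answer.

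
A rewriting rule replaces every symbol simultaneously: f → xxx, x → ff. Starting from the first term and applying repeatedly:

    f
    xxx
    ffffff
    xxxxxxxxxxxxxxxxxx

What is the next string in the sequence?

ffffffffffffffffffffffffffffffffffff

φ(xxxxxxxxxxxxxxxxxx) expands symbol-by-symbol to ff ff ff ff ff ff ff ff ff ff ff ff ff ff ff ff ff ff; joining the 18 pieces gives the next term.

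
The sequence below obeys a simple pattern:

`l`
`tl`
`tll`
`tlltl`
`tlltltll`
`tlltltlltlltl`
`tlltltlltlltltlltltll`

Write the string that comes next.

tlltltlltlltltlltltlltlltltlltlltl

From term 3 onward, concatenate the last term with the second-to-last: tl·l = tll, tll·tl = tlltl, …
The next term joins tlltltlltlltltlltltll and tlltltlltlltl.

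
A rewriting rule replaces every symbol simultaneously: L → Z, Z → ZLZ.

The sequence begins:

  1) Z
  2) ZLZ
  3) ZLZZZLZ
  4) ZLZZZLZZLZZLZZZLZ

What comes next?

Applying the rule to each of the 17 symbols of ZLZZZLZZLZZLZZZLZ gives the pieces ZLZ Z ZLZ ZLZ ZLZ Z ZLZ ZLZ Z ZLZ ZLZ Z ZLZ ZLZ ZLZ Z ZLZ, which concatenate to the answer.

ZLZZZLZZLZZLZZZLZZLZZZLZZLZZZLZZLZZLZZZLZ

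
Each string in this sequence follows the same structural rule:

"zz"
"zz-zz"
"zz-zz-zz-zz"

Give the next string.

zz-zz-zz-zz-zz-zz-zz-zz

Each string is two copies of the previous one joined by '-'.
So the next term is two copies of zz-zz-zz-zz with '-' between the halves.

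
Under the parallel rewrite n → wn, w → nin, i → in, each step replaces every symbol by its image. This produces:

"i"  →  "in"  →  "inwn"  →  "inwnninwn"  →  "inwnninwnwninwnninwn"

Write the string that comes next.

φ(inwnninwnwninwnninwn) expands symbol-by-symbol to in wn nin wn wn in wn nin wn nin wn in wn nin wn wn in wn nin wn; joining the 20 pieces gives the next term.

inwnninwnwninwnninwnninwninwnninwnwninwnninwn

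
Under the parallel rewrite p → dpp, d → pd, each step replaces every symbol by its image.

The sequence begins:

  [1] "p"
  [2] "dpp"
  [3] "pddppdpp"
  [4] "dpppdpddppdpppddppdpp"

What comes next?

Rewriting the 21 symbols of dpppdpddppdpppddppdpp one by one yields pd dpp dpp dpp pd dpp pd pd dpp dpp pd dpp dpp dpp pd pd dpp dpp pd dpp dpp; concatenated:

pddppdppdpppddpppdpddppdpppddppdppdpppdpddppdpppddppdpp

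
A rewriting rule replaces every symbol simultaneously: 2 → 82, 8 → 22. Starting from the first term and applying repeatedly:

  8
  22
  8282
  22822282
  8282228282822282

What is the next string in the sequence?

Applying the rule to each of the 16 symbols of 8282228282822282 gives the pieces 22 82 22 82 82 82 22 82 22 82 22 82 82 82 22 82, which concatenate to the answer.

22822282828222822282228282822282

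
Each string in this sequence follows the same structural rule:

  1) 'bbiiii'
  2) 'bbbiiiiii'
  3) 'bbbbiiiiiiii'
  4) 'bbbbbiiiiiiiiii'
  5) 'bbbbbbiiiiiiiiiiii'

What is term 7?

Reading off run lengths: b runs 2, 3, 4, 5, 6; i runs 4, 6, 8, 10, 12 — each is linear in n, where the shown terms are n = 2, 3, 4, 5, 6.
Setting n = 8 gives 8, 16 characters in each block.

bbbbbbbbiiiiiiiiiiiiiiii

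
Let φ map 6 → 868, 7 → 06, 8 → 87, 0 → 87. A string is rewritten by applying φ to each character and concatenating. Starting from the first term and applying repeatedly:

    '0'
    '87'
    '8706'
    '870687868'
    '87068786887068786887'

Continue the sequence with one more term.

Replace each of the 20 characters of 87068786887068786887 in place — 87 06 87 868 87 06 87 868 87 87 06 87 868 87 06 87 868 87 87 06 — and concatenate.

87068786887068786887870687868870687868878706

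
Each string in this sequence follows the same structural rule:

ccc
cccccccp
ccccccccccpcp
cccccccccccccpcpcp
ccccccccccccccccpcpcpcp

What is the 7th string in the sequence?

ccccccccccccccccccccccpcpcpcpcpcp

Each term wraps the previous one in ccc on the left and cp on the right.
From ccccccccccccccccpcpcpcp, 2 further steps: ccccccccccccccccpcpcpcp → cccccccccccccccccccpcpcpcpcp → (answer).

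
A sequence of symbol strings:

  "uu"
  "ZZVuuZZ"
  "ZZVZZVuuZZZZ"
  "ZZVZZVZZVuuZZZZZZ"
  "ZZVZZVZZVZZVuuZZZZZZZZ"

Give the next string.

Every step adds ZZV to the front and ZZ to the end of the previous string.
Applying this once more to ZZVZZVZZVZZVuuZZZZZZZZ:

ZZVZZVZZVZZVZZVuuZZZZZZZZZZ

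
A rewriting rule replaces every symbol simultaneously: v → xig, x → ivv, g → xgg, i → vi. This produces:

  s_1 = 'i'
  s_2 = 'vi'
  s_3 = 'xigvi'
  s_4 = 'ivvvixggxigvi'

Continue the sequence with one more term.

vixigxigxigviivvxggxggivvvixggxigvi

φ(ivvvixggxigvi) expands symbol-by-symbol to vi xig xig xig vi ivv xgg xgg ivv vi xgg xig vi; joining the 13 pieces gives the next term.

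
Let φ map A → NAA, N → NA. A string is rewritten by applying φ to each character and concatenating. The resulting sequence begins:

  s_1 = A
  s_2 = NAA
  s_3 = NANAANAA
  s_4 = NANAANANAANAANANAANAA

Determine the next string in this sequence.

φ(NANAANANAANAANANAANAA) expands symbol-by-symbol to NA NAA NA NAA NAA NA NAA NA NAA NAA NA NAA NAA NA NAA NA NAA NAA NA NAA NAA; joining the 21 pieces gives the next term.

NANAANANAANAANANAANANAANAANANAANAANANAANANAANAANANAANAA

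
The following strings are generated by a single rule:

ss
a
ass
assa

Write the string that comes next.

assaass

From term 3 onward, concatenate the last term with the second-to-last: a·ss = ass, ass·a = assa, …
So term 5 is assa·ass.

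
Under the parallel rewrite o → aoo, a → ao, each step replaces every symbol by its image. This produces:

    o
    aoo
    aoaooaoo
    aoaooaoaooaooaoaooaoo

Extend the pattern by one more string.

Rewriting the 21 symbols of aoaooaoaooaooaoaooaoo one by one yields ao aoo ao aoo aoo ao aoo ao aoo aoo ao aoo aoo ao aoo ao aoo aoo ao aoo aoo; concatenated:

aoaooaoaooaooaoaooaoaooaooaoaooaooaoaooaoaooaooaoaooaoo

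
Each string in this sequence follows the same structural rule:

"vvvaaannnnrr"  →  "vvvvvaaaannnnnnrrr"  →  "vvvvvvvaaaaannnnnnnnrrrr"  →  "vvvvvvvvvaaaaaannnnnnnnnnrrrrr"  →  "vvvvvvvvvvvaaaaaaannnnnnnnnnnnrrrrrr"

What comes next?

Reading off run lengths: v runs 3, 5, 7, 9, 11; a runs 3, 4, 5, 6, 7; n runs 4, 6, 8, 10, 12; r runs 2, 3, 4, 5, 6 — each is linear in n, where the shown terms are n = 2, 3, 4, 5, 6.
At n = 7 the blocks have lengths 13, 8, 14, 7.

vvvvvvvvvvvvvaaaaaaaannnnnnnnnnnnnnrrrrrrr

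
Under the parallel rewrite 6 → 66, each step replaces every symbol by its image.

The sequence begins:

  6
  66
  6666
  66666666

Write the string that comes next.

Expanding 66666666: 6→66, 6→66, 6→66, 6→66, 6→66, 6→66, 6→66, 6→66. Concatenated: 66 66 66 66 66 66 66 66.

6666666666666666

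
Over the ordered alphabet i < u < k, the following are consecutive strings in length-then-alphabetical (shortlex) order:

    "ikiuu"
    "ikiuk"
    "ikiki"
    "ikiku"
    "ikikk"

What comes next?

ikuii

Treat ikikk as a base-3 numeral over the given alphabet and add one, carrying through any trailing k's.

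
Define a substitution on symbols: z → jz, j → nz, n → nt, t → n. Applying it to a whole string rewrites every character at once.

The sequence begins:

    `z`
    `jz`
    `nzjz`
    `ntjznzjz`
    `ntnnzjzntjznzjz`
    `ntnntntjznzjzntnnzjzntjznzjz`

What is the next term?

Applying the rule to each of the 28 symbols of ntnntntjznzjzntnnzjzntjznzjz gives the pieces nt n nt nt n nt n nz jz nt jz nz jz nt n nt nt jz nz jz nt n nz jz nt jz nz jz, which concatenate to the answer.

ntnntntnntnnzjzntjznzjzntnntntjznzjzntnnzjzntjznzjz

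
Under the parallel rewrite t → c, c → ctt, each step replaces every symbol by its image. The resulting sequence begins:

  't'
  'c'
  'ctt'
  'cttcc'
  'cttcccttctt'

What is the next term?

Apply φ to cttcccttctt symbol by symbol: c→ctt, t→c, t→c, c→ctt, c→ctt, c→ctt, t→c, t→c, c→ctt, t→c, t→c; joined: ctt c c ctt ctt ctt c c ctt c c.

cttcccttcttcttcccttcc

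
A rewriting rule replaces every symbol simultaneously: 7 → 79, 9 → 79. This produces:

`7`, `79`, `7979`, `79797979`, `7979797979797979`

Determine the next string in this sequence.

Replace each of the 16 characters of 7979797979797979 in place — 79 79 79 79 79 79 79 79 79 79 79 79 79 79 79 79 — and concatenate.

79797979797979797979797979797979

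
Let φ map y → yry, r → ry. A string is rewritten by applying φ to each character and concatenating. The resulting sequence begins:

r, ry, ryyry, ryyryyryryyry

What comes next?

Rewriting the 13 symbols of ryyryyryryyry one by one yields ry yry yry ry yry yry ry yry ry yry yry ry yry; concatenated:

ryyryyryryyryyryryyryryyryyryryyry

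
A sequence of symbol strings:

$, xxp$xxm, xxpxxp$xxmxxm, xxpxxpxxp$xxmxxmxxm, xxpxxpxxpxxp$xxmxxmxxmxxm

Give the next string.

s(k+1) = xxp·s(k)·xxm, so each term gains xxp as a prefix and xxm as a suffix.
Applying this once more to xxpxxpxxpxxp$xxmxxmxxmxxm:

xxpxxpxxpxxpxxp$xxmxxmxxmxxmxxm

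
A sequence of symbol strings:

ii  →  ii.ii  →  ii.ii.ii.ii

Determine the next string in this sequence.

ii.ii.ii.ii.ii.ii.ii.ii

Each string is two copies of the previous one joined by '.'.
So the next term is two copies of ii.ii.ii.ii with '.' between the halves.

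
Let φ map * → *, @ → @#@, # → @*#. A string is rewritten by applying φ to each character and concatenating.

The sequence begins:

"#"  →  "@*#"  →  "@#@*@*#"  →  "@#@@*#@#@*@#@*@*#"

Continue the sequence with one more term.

@#@@*#@#@@#@*@*#@#@@*#@#@*@#@@*#@#@*@#@*@*#

φ(@#@@*#@#@*@#@*@*#) expands symbol-by-symbol to @#@ @*# @#@ @#@ * @*# @#@ @*# @#@ * @#@ @*# @#@ * @#@ * @*#; joining the 17 pieces gives the next term.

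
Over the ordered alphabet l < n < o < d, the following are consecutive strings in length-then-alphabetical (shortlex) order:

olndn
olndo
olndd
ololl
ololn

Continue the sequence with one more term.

ololo

The successor of ololn increments the rightmost position that isn't already d and resets every position after it to l.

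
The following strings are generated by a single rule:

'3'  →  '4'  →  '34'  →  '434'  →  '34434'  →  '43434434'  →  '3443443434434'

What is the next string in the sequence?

This is a Fibonacci-style word recurrence s(k) = s(k−2)·s(k−1): e.g. 3·4 = 34.
The next term joins 43434434 and 3443443434434.

434344343443443434434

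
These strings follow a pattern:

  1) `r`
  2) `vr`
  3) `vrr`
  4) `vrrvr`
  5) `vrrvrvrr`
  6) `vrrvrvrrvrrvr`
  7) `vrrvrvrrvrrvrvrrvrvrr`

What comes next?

From term 3 onward, concatenate the last term with the second-to-last: vr·r = vrr, vrr·vr = vrrvr, …
The next term joins vrrvrvrrvrrvrvrrvrvrr and vrrvrvrrvrrvr.

vrrvrvrrvrrvrvrrvrvrrvrrvrvrrvrrvr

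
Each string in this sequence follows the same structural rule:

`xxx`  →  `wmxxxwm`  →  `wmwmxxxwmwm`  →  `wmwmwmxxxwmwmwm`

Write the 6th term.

s(k+1) = wm·s(k)·wm, so each term gains wm as a prefix and wm as a suffix.
From wmwmwmxxxwmwmwm, 2 further steps: wmwmwmxxxwmwmwm → wmwmwmwmxxxwmwmwmwm → (answer).

wmwmwmwmwmxxxwmwmwmwmwm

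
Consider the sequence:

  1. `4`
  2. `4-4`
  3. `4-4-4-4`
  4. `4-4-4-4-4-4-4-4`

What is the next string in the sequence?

Each string is two copies of the previous one joined by '-'.
Doubling 4-4-4-4-4-4-4-4 with '-' between the halves:

4-4-4-4-4-4-4-4-4-4-4-4-4-4-4-4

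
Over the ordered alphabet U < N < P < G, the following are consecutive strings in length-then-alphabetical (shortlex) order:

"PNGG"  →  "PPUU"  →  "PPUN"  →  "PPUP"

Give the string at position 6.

PPNU

Advancing 2 positions from PPUP through PPUP → PPUG reaches term 6.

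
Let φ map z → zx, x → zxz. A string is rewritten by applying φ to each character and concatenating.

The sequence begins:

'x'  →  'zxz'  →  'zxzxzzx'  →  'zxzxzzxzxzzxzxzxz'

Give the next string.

zxzxzzxzxzzxzxzxzzxzxzzxzxzxzzxzxzzxzxzzx

φ(zxzxzzxzxzzxzxzxz) expands symbol-by-symbol to zx zxz zx zxz zx zx zxz zx zxz zx zx zxz zx zxz zx zxz zx; joining the 17 pieces gives the next term.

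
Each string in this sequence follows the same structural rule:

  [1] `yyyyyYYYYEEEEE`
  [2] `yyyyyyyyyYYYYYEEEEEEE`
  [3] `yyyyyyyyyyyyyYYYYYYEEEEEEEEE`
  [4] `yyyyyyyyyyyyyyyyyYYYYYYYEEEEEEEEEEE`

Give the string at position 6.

Each string has the form y^{4n+1} Y^{n+3} E^{2n+3} (n = 1, 2, …).
For term 6, n = 6, so the run lengths are 25, 9, 15.

yyyyyyyyyyyyyyyyyyyyyyyyyYYYYYYYYYEEEEEEEEEEEEEEE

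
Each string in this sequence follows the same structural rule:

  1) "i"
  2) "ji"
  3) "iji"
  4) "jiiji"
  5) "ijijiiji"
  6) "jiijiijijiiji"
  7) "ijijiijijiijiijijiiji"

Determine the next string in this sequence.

jiijiijijiijiijijiijijiijiijijiiji

Each term (from the third on) is the two preceding terms concatenated in order: term 3 = i·ji = iji.
So term 8 is jiijiijijiiji·ijijiijijiijiijijiiji.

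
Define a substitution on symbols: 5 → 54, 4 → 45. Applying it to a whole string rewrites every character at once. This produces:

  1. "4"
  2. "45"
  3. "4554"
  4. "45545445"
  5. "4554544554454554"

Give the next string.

Replace each of the 16 characters of 4554544554454554 in place — 45 54 54 45 54 45 45 54 54 45 45 54 45 54 54 45 — and concatenate.

45545445544545545445455445545445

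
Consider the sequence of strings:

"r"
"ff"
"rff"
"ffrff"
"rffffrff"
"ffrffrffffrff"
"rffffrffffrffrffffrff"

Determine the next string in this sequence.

ffrffrffffrffrffffrffffrffrffffrff

This is a Fibonacci-style word recurrence s(k) = s(k−2)·s(k−1): e.g. r·ff = rff.
So term 8 is ffrffrffffrff·rffffrffffrffrffffrff.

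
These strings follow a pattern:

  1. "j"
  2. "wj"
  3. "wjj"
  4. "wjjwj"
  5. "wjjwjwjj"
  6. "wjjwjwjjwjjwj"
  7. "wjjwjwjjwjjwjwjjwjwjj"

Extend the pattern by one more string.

wjjwjwjjwjjwjwjjwjwjjwjjwjwjjwjjwj

This is a Fibonacci-style word recurrence s(k) = s(k−1)·s(k−2): e.g. wj·j = wjj.
So term 8 is wjjwjwjjwjjwjwjjwjwjj·wjjwjwjjwjjwj.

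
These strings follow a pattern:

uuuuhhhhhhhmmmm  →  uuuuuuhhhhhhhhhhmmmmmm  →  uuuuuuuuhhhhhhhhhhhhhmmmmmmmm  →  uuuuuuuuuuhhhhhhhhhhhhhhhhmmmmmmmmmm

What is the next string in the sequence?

Each string has the form u^{2n} h^{3n+1} m^{2n}, where the shown terms are n = 2, 3, 4, 5.
At n = 6 the blocks have lengths 12, 19, 12.

uuuuuuuuuuuuhhhhhhhhhhhhhhhhhhhmmmmmmmmmmmm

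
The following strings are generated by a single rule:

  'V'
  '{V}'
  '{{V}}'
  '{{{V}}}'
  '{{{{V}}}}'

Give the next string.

{{{{{V}}}}}

Every step adds { to the front and } to the end of the previous string.
So the next term is {·{{{{V}}}}·}.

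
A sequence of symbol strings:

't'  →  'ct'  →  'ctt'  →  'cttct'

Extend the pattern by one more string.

Each term (from the third on) is the previous term followed by the one before it: term 3 = ct·t = ctt.
Continuing: cttct · ctt gives term 5.

cttctctt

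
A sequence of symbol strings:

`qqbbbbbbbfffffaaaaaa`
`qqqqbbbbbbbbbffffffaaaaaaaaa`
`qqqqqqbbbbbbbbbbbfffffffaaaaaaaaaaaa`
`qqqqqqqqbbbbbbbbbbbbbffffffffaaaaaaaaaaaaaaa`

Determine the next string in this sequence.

qqqqqqqqqqbbbbbbbbbbbbbbbfffffffffaaaaaaaaaaaaaaaaaa

The n-th term is 2n-2 q's then 2n+3 b's then n+3 f's then 3n a's, where the shown terms are n = 2, 3, 4, 5.
At n = 6 the blocks have lengths 10, 15, 9, 18.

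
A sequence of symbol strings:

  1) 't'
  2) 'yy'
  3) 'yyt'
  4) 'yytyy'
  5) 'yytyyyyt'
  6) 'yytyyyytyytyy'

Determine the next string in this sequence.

From term 3 onward, concatenate the last term with the second-to-last: yy·t = yyt, yyt·yy = yytyy, …
The next term joins yytyyyytyytyy and yytyyyyt.

yytyyyytyytyyyytyyyyt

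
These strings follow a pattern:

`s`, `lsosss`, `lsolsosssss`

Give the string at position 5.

Each term wraps the previous one in lso on the left and ss on the right.
From lsolsosssss, 2 further steps: lsolsosssss → lsolsolsosssssss → (answer).

lsolsolsolsosssssssss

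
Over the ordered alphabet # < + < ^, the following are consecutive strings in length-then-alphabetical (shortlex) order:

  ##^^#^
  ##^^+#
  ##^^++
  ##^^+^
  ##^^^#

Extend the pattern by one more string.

The successor of ##^^^# increments the rightmost position that isn't already ^ and resets every position after it to #.

##^^^+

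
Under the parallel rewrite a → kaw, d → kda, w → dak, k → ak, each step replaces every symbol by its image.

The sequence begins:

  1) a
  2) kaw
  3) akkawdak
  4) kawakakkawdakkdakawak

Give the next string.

Rewriting the 21 symbols of kawakakkawdakkdakawak one by one yields ak kaw dak kaw ak kaw ak ak kaw dak kda kaw ak ak kda kaw ak kaw dak kaw ak; concatenated:

akkawdakkawakkawakakkawdakkdakawakakkdakawakkawdakkawak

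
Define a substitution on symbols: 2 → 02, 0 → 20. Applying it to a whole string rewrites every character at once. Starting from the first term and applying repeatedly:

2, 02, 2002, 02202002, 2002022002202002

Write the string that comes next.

Rewriting the 16 symbols of 2002022002202002 one by one yields 02 20 20 02 20 02 02 20 20 02 02 20 02 20 20 02; concatenated:

02202002200202202002022002202002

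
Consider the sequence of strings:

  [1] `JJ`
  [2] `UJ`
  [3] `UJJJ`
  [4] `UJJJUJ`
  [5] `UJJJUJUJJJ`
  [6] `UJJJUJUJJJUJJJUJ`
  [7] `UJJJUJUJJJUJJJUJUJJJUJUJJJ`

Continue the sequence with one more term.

From term 3 onward, concatenate the last term with the second-to-last: UJ·JJ = UJJJ, UJJJ·UJ = UJJJUJ, …
Continuing: UJJJUJUJJJUJJJUJUJJJUJUJJJ · UJJJUJUJJJUJJJUJ gives term 8.

UJJJUJUJJJUJJJUJUJJJUJUJJJUJJJUJUJJJUJJJUJ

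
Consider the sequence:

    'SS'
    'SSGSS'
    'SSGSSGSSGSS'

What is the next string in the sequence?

SSGSSGSSGSSGSSGSSGSSGSS

Every step duplicates the string with 'G' between the halves.
So the next term is two copies of SSGSSGSSGSS with 'G' between the halves.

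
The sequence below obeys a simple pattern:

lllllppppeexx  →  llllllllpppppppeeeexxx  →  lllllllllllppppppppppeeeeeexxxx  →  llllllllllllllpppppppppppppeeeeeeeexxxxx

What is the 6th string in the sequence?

Term n consists of 3n+2 l's, followed by 3n+1 p's, followed by 2n e's, followed by n+1 x's (n = 1, 2, …).
For term 6, n = 6, so the run lengths are 20, 19, 12, 7.

llllllllllllllllllllpppppppppppppppppppeeeeeeeeeeeexxxxxxx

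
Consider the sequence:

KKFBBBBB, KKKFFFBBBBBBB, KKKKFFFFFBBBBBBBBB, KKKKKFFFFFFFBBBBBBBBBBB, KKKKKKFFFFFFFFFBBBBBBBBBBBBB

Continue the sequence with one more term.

The n-th term is n+1 K's then 2n-1 F's then 2n+3 B's (n = 1, 2, …).
Setting n = 6 gives 7, 11, 15 characters in each block.

KKKKKKKFFFFFFFFFFFBBBBBBBBBBBBBBB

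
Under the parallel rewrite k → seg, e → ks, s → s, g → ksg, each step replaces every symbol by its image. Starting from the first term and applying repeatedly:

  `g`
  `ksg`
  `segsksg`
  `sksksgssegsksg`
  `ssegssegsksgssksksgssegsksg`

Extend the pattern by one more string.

ssksksgssksksgssegsksgsssegssegsksgssksksgssegsksg

Applying the rule to each of the 27 symbols of ssegssegsksgssksksgssegsksg gives the pieces s s ks ksg s s ks ksg s seg s ksg s s seg s seg s ksg s s ks ksg s seg s ksg, which concatenate to the answer.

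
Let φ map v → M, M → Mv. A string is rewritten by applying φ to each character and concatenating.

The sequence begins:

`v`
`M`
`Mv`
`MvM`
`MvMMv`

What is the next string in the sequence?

Apply φ to MvMMv symbol by symbol: M→Mv, v→M, M→Mv, M→Mv, v→M; joined: Mv M Mv Mv M.

MvMMvMvM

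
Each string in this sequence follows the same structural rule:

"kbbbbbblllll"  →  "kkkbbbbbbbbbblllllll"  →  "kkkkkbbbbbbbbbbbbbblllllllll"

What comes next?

Reading off run lengths: k runs 1, 3, 5; b runs 6, 10, 14; l runs 5, 7, 9 — each is linear in n (n = 1, 2, …).
For the next term, n = 4, so the run lengths are 7, 18, 11.

kkkkkkkbbbbbbbbbbbbbbbbbblllllllllll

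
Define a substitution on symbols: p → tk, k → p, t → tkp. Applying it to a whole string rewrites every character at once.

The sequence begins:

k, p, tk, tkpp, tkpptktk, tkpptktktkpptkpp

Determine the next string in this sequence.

Replace each of the 16 characters of tkpptktktkpptkpp in place — tkp p tk tk tkp p tkp p tkp p tk tk tkp p tk tk — and concatenate.

tkpptktktkpptkpptkpptktktkpptktk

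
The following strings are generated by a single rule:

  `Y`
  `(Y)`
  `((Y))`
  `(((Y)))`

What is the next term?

s(k+1) = (·s(k)·), so each term gains ( as a prefix and ) as a suffix.
One more step from (((Y))) gives the answer.

((((Y))))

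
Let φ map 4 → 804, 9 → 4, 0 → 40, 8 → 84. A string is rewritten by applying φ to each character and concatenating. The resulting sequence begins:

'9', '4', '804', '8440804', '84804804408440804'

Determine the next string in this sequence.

Rewriting the 17 symbols of 84804804408440804 one by one yields 84 804 84 40 804 84 40 804 804 40 84 804 804 40 84 40 804; concatenated:

84804844080484408048044084804804408440804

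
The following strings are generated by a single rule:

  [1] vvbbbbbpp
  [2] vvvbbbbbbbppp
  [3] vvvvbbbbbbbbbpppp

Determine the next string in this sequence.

The n-th term is n v's then 2n+1 b's then n p's, where the shown terms are n = 2, 3, 4.
For the next term, n = 5, so the run lengths are 5, 11, 5.

vvvvvbbbbbbbbbbbppppp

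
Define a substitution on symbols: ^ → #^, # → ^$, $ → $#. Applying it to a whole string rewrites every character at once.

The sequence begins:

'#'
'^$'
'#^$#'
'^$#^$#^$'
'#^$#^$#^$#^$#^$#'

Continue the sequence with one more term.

Replace each of the 16 characters of #^$#^$#^$#^$#^$# in place — ^$ #^ $# ^$ #^ $# ^$ #^ $# ^$ #^ $# ^$ #^ $# ^$ — and concatenate.

^$#^$#^$#^$#^$#^$#^$#^$#^$#^$#^$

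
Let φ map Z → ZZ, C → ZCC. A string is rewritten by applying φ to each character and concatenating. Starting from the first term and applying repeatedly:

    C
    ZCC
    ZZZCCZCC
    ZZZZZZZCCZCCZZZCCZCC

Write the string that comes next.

Replace each of the 20 characters of ZZZZZZZCCZCCZZZCCZCC in place — ZZ ZZ ZZ ZZ ZZ ZZ ZZ ZCC ZCC ZZ ZCC ZCC ZZ ZZ ZZ ZCC ZCC ZZ ZCC ZCC — and concatenate.

ZZZZZZZZZZZZZZZCCZCCZZZCCZCCZZZZZZZCCZCCZZZCCZCC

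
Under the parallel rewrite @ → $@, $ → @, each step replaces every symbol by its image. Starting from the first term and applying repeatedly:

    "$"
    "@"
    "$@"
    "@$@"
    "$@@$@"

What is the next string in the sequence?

@$@$@@$@

Rewriting each symbol of $@@$@: $→@, @→$@, @→$@, $→@, @→$@, which concatenates to @ $@ $@ @ $@.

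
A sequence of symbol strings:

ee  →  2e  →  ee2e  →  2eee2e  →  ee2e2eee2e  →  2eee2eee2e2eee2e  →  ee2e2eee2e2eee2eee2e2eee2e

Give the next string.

2eee2eee2e2eee2eee2e2eee2e2eee2eee2e2eee2e

From term 3 onward, concatenate the second-to-last term with the last: ee·2e = ee2e, 2e·ee2e = 2eee2e, …
So term 8 is 2eee2eee2e2eee2e·ee2e2eee2e2eee2eee2e2eee2e.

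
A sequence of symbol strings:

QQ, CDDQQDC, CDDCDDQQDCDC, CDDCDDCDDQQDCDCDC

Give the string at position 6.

Every step adds CDD to the front and DC to the end of the previous string.
From CDDCDDCDDQQDCDCDC, 2 further steps: CDDCDDCDDQQDCDCDC → CDDCDDCDDCDDQQDCDCDCDC → (answer).

CDDCDDCDDCDDCDDQQDCDCDCDCDC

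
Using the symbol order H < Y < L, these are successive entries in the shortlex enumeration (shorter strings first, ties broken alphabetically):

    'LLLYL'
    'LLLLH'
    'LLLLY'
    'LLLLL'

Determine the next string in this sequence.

HHHHHH

LLLLL is the last string of length 5, so the next is the first of length 6: H repeated 6 times.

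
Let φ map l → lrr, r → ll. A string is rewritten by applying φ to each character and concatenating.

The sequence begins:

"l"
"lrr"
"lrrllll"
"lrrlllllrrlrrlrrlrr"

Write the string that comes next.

lrrlllllrrlrrlrrlrrlrrlllllrrlllllrrlllllrrllll

Applying the rule to each of the 19 symbols of lrrlllllrrlrrlrrlrr gives the pieces lrr ll ll lrr lrr lrr lrr lrr ll ll lrr ll ll lrr ll ll lrr ll ll, which concatenate to the answer.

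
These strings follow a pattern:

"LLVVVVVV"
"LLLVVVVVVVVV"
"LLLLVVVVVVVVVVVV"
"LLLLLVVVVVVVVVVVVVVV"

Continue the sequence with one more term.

LLLLLLVVVVVVVVVVVVVVVVVV

Term n consists of n L's, followed by 3n V's, where the shown terms are n = 2, 3, 4, 5.
Setting n = 6 gives 6, 18 characters in each block.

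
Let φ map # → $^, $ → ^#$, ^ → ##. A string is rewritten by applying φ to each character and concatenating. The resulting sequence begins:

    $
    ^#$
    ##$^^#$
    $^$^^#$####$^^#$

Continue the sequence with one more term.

φ($^$^^#$####$^^#$) expands symbol-by-symbol to ^#$ ## ^#$ ## ## $^ ^#$ $^ $^ $^ $^ ^#$ ## ## $^ ^#$; joining the 16 pieces gives the next term.

^#$##^#$####$^^#$$^$^$^$^^#$####$^^#$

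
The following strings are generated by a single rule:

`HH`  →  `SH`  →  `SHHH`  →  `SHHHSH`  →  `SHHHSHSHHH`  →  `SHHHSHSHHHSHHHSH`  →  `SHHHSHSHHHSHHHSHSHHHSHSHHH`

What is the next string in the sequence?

From term 3 onward, concatenate the last term with the second-to-last: SH·HH = SHHH, SHHH·SH = SHHHSH, …
So term 8 is SHHHSHSHHHSHHHSHSHHHSHSHHH·SHHHSHSHHHSHHHSH.

SHHHSHSHHHSHHHSHSHHHSHSHHHSHHHSHSHHHSHHHSH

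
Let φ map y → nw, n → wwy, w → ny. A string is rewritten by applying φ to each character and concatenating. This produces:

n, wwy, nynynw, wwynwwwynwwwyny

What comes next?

nynynwwwynynynynwwwynynynynwwwynw

Applying the rule to each of the 15 symbols of wwynwwwynwwwyny gives the pieces ny ny nw wwy ny ny ny nw wwy ny ny ny nw wwy nw, which concatenate to the answer.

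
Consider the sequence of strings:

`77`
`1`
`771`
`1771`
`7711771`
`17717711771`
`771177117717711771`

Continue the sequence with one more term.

From term 3 onward, concatenate the second-to-last term with the last: 77·1 = 771, 1·771 = 1771, …
Continuing: 17717711771 · 771177117717711771 gives term 8.

17717711771771177117717711771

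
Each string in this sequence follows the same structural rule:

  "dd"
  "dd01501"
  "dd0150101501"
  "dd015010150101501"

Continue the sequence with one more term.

dd01501015010150101501

Every step adds 01501 to the end: s(k+1) = s(k)·01501.
So the next term is dd015010150101501·01501.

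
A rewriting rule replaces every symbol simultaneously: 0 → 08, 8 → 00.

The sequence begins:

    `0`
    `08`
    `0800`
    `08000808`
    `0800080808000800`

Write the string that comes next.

Replace each of the 16 characters of 0800080808000800 in place — 08 00 08 08 08 00 08 00 08 00 08 08 08 00 08 08 — and concatenate.

08000808080008000800080808000808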